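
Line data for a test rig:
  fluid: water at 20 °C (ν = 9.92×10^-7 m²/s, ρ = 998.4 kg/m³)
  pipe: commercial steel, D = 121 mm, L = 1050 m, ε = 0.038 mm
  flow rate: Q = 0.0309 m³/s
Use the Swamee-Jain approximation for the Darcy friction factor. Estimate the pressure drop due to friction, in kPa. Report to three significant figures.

V = 4Q/(πD²) = 4·0.0309/(π·0.121²) = 2.687 m/s
Re = VD/ν = 2.687·0.121/9.92×10^-7 = 3.28×10^5 → turbulent
ε/D = 0.038/121 = 3.14×10^-4
Swamee-Jain: f = 0.01703
h_f = f(L/D)V²/(2g) = 0.01703·(1050/0.121)·2.687²/(2·9.81) = 54.37 m
Δp = ρg·h_f = 998.4·9.81·54.37 = 532.6 kPa

Δp ≈ 533 kPa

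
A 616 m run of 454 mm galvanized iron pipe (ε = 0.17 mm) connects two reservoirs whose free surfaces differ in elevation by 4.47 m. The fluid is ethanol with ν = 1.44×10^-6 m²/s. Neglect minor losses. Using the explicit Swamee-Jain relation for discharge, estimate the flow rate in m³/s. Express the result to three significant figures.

Swamee-Jain (Type II): Q = -0.965·√(gD⁵h_f/L)·ln[ε/(3.7D) + √(3.17ν²L/(gD³h_f))]
√(gD⁵h_f/L) = √(9.81·0.454⁵·4.47/616) = 0.03705
ε/(3.7D) = 1.01×10^-4; √(3.17ν²L/(gD³h_f)) = 3.14×10^-5
Q = -0.965·0.03705·ln(1.326×10^-4) = 0.3192 m³/s
Check: V = 1.97 m/s, Re = 6.22×10^5, f = 0.01673, h_f = 4.50 m ≈ 4.47 m ✓

Q ≈ 0.319 m³/s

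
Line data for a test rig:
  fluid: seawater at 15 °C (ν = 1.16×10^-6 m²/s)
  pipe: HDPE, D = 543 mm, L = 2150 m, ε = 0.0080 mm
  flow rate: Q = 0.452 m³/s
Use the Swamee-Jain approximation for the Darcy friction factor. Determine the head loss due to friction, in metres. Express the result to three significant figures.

h_f ≈ 9.32 m

V = 4Q/(πD²) = 4·0.452/(π·0.543²) = 1.952 m/s
Re = VD/ν = 1.952·0.543/1.16×10^-6 = 9.14×10^5 → turbulent
ε/D = 0.0080/543 = 1.47×10^-5
Swamee-Jain: f = 0.01212
h_f = f(L/D)V²/(2g) = 0.01212·(2150/0.543)·1.952²/(2·9.81) = 9.321 m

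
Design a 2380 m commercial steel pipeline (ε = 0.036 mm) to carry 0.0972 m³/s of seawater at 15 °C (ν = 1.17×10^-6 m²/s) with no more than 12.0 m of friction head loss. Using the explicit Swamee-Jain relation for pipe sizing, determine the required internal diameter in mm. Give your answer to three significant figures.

D ≈ 302 mm

Swamee-Jain (Type III): D = 0.66·[ε^1.25·(LQ²/(gh_f))^4.75 + ν·Q^9.4·(L/(gh_f))^5.2]^0.04
LQ²/(gh_f) = 0.1910; L/(gh_f) = 20.22
Term 1 = ε^1.25·(…)^4.75 = 1.07×10^-9; Term 2 = ν·Q^9.4·(…)^5.2 = 2.20×10^-9
D = 0.66·(1.07×10^-9 + 2.20×10^-9)^0.04 = 0.3021 m = 302 mm
Check: V = 1.36 m/s, Re = 3.50×10^5, f = 0.01531, h_f = 11.3 m ≈ 12.0 m ✓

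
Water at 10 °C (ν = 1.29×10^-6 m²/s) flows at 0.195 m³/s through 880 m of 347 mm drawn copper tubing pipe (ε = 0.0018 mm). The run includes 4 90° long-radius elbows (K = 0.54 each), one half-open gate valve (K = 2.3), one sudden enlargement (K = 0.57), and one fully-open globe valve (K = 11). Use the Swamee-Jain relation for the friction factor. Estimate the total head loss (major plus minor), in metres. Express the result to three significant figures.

H_L ≈ 10.6 m

V = 4Q/(πD²) = 2.062 m/s; V²/2g = 0.2167 m
Re = 5.55×10^5, ε/D = 5.19×10^-6 → f = 0.01294 (Swamee-Jain)
Major: h_f = f(L/D)·V²/2g = 0.01294·2536·0.2167 = 7.112 m
Minor: ΣK = 16.0; h_m = ΣK·V²/2g = 3.474 m
Total H_L = 7.112 + 3.474 = 10.59 m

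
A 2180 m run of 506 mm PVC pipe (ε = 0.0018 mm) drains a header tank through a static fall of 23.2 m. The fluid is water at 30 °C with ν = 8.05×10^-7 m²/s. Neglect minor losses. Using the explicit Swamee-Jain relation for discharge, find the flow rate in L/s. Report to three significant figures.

Q ≈ 638 L/s

Swamee-Jain (Type II): Q = -0.965·√(gD⁵h_f/L)·ln[ε/(3.7D) + √(3.17ν²L/(gD³h_f))]
√(gD⁵h_f/L) = √(9.81·0.506⁵·23.2/2180) = 0.05885
ε/(3.7D) = 9.61×10^-7; √(3.17ν²L/(gD³h_f)) = 1.23×10^-5
Q = -0.965·0.05885·ln(1.329×10^-5) = 0.6377 m³/s
Check: V = 3.17 m/s, Re = 1.99×10^6, f = 0.01051, h_f = 23.2 m ≈ 23.2 m ✓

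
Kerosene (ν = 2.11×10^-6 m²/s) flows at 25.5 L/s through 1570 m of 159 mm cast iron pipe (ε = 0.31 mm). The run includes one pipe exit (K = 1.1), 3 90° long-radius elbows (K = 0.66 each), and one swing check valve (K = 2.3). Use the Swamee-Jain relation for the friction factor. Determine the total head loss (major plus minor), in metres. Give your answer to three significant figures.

H_L ≈ 21.4 m

V = 4Q/(πD²) = 1.284 m/s; V²/2g = 0.08406 m
Re = 9.68×10^4, ε/D = 0.00195 → f = 0.02525 (Swamee-Jain)
Major: h_f = f(L/D)·V²/2g = 0.02525·9874·0.08406 = 20.96 m
Minor: ΣK = 5.38; h_m = ΣK·V²/2g = 0.4523 m
Total H_L = 20.96 + 0.4523 = 21.41 m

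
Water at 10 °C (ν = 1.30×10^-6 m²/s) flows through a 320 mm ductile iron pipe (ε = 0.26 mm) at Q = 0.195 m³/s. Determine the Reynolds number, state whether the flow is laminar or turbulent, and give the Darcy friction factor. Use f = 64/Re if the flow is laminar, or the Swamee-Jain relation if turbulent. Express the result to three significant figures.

Re ≈ 5.97×10^5; turbulent; f ≈ 0.0194

V = 4Q/(πD²) = 2.425 m/s
Re = VD/ν = 2.425·0.320/1.30×10^-6 = 5.97×10^5
Re > 4000 → turbulent; ε/D = 8.13×10^-4
Swamee-Jain: f = 0.01938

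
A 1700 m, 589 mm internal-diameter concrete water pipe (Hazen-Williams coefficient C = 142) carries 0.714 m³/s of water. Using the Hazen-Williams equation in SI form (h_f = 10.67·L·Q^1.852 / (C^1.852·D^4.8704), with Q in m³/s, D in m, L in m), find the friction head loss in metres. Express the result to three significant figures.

h_f ≈ 13.2 m

h_f = 10.67·1700·0.714^1.852 / (142^1.852·0.589^4.8704) = 13.22 m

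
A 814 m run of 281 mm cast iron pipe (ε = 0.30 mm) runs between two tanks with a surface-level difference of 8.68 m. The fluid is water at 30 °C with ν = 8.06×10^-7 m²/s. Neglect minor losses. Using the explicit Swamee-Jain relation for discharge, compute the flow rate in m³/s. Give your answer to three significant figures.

Q ≈ 0.105 m³/s

Swamee-Jain (Type II): Q = -0.965·√(gD⁵h_f/L)·ln[ε/(3.7D) + √(3.17ν²L/(gD³h_f))]
√(gD⁵h_f/L) = √(9.81·0.281⁵·8.68/814) = 0.01354
ε/(3.7D) = 2.89×10^-4; √(3.17ν²L/(gD³h_f)) = 2.98×10^-5
Q = -0.965·0.01354·ln(3.183×10^-4) = 0.1052 m³/s
Check: V = 1.70 m/s, Re = 5.91×10^5, f = 0.02055, h_f = 8.73 m ≈ 8.68 m ✓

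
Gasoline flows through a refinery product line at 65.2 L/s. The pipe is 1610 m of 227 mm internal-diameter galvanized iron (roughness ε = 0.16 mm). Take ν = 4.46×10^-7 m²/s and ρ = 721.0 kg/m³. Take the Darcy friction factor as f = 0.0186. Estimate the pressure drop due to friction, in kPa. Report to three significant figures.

Δp ≈ 123 kPa

V = 4Q/(πD²) = 4·0.0652/(π·0.227²) = 1.611 m/s
h_f = f(L/D)V²/(2g) = 0.01860·(1610/0.227)·1.611²/(2·9.81) = 17.45 m
Δp = ρg·h_f = 721.0·9.81·17.45 = 123.4 kPa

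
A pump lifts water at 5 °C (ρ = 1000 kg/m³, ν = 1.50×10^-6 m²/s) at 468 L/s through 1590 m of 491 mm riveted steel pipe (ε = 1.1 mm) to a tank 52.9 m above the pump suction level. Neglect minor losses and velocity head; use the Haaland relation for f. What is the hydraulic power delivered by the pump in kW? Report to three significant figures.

P_hyd ≈ 356 kW

V = 4Q/(πD²) = 2.472 m/s; Re = 8.09×10^5; ε/D = 0.00224; f = 0.02438
h_f = f(L/D)V²/2g = 24.58 m
Total head H = z + h_f = 52.9 + 24.58 = 77.48 m
P_hyd = ρgQH = 1000·9.81·0.468·77.48 = 355.7 kW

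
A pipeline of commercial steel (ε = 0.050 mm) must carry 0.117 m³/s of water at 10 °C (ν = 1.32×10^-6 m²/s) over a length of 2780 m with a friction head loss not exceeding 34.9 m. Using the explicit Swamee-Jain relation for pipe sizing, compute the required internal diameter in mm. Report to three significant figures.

D ≈ 272 mm

Swamee-Jain (Type III): D = 0.66·[ε^1.25·(LQ²/(gh_f))^4.75 + ν·Q^9.4·(L/(gh_f))^5.2]^0.04
LQ²/(gh_f) = 0.1112; L/(gh_f) = 8.120
Term 1 = ε^1.25·(…)^4.75 = 1.24×10^-10; Term 2 = ν·Q^9.4·(…)^5.2 = 1.23×10^-10
D = 0.66·(1.24×10^-10 + 1.23×10^-10)^0.04 = 0.2724 m = 272 mm
Check: V = 2.01 m/s, Re = 4.14×10^5, f = 0.01563, h_f = 32.8 m ≈ 34.9 m ✓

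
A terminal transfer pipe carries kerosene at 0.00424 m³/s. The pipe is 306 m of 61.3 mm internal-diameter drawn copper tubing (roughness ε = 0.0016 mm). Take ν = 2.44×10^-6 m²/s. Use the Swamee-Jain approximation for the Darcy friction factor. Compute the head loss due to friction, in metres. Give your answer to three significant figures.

V = 4Q/(πD²) = 4·0.00424/(π·0.0613²) = 1.437 m/s
Re = VD/ν = 1.437·0.0613/2.44×10^-6 = 3.61×10^4 → turbulent
ε/D = 0.0016/61.3 = 2.61×10^-5
Swamee-Jain: f = 0.02246
h_f = f(L/D)V²/(2g) = 0.02246·(306/0.0613)·1.437²/(2·9.81) = 11.80 m

h_f ≈ 11.8 m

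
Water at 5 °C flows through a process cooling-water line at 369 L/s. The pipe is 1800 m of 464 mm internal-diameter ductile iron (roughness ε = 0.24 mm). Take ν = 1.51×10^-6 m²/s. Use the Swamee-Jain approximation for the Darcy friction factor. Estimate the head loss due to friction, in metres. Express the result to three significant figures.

V = 4Q/(πD²) = 4·0.369/(π·0.464²) = 2.182 m/s
Re = VD/ν = 2.182·0.464/1.51×10^-6 = 6.71×10^5 → turbulent
ε/D = 0.24/464 = 5.17×10^-4
Swamee-Jain: f = 0.01765
h_f = f(L/D)V²/(2g) = 0.01765·(1800/0.464)·2.182²/(2·9.81) = 16.62 m

h_f ≈ 16.6 m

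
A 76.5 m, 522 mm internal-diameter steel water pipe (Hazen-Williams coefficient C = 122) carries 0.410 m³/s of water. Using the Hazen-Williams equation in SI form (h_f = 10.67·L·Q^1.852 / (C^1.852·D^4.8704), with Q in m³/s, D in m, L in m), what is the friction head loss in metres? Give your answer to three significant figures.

h_f ≈ 0.508 m

h_f = 10.67·76.5·0.410^1.852 / (122^1.852·0.522^4.8704) = 0.5079 m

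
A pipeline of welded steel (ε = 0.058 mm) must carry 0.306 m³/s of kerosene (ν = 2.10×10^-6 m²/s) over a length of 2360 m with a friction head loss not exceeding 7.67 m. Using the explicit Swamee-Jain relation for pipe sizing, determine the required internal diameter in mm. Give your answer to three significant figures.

Swamee-Jain (Type III): D = 0.66·[ε^1.25·(LQ²/(gh_f))^4.75 + ν·Q^9.4·(L/(gh_f))^5.2]^0.04
LQ²/(gh_f) = 2.937; L/(gh_f) = 31.37
Term 1 = ε^1.25·(…)^4.75 = 8.45×10^-4; Term 2 = ν·Q^9.4·(…)^5.2 = 0.00186
D = 0.66·(8.45×10^-4 + 0.00186)^0.04 = 0.5210 m = 521 mm
Check: V = 1.44 m/s, Re = 3.56×10^5, f = 0.01520, h_f = 7.23 m ≈ 7.67 m ✓

D ≈ 521 mm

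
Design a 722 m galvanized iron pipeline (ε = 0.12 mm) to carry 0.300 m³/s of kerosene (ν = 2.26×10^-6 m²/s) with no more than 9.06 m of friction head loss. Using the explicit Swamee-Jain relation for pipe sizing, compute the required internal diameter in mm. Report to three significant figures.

Swamee-Jain (Type III): D = 0.66·[ε^1.25·(LQ²/(gh_f))^4.75 + ν·Q^9.4·(L/(gh_f))^5.2]^0.04
LQ²/(gh_f) = 0.7311; L/(gh_f) = 8.123
Term 1 = ε^1.25·(…)^4.75 = 2.84×10^-6; Term 2 = ν·Q^9.4·(…)^5.2 = 1.48×10^-6
D = 0.66·(2.84×10^-6 + 1.48×10^-6)^0.04 = 0.4027 m = 403 mm
Check: V = 2.36 m/s, Re = 4.20×10^5, f = 0.01657, h_f = 8.40 m ≈ 9.06 m ✓

D ≈ 403 mm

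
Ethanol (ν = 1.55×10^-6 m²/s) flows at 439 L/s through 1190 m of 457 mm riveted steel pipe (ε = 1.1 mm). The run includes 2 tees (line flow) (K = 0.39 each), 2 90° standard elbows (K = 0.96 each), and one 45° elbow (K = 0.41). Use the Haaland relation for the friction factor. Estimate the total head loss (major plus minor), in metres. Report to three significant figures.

H_L ≈ 24.8 m

V = 4Q/(πD²) = 2.676 m/s; V²/2g = 0.3651 m
Re = 7.89×10^5, ε/D = 0.00241 → f = 0.02485 (Haaland)
Major: h_f = f(L/D)·V²/2g = 0.02485·2604·0.3651 = 23.62 m
Minor: ΣK = 3.11; h_m = ΣK·V²/2g = 1.135 m
Total H_L = 23.62 + 1.135 = 24.76 m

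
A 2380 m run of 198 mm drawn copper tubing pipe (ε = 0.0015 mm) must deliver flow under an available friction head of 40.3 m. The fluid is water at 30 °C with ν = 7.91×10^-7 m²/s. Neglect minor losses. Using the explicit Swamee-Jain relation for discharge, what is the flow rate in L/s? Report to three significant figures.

Q ≈ 69.3 L/s

Swamee-Jain (Type II): Q = -0.965·√(gD⁵h_f/L)·ln[ε/(3.7D) + √(3.17ν²L/(gD³h_f))]
√(gD⁵h_f/L) = √(9.81·0.198⁵·40.3/2380) = 0.007110
ε/(3.7D) = 2.05×10^-6; √(3.17ν²L/(gD³h_f)) = 3.92×10^-5
Q = -0.965·0.007110·ln(4.127×10^-5) = 0.06926 m³/s
Check: V = 2.25 m/s, Re = 5.63×10^5, f = 0.01295, h_f = 40.1 m ≈ 40.3 m ✓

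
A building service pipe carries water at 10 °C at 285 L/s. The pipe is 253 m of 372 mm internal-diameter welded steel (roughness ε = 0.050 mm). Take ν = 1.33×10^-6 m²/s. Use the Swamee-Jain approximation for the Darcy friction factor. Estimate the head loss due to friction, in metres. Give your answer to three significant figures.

h_f ≈ 3.42 m

V = 4Q/(πD²) = 4·0.285/(π·0.372²) = 2.622 m/s
Re = VD/ν = 2.622·0.372/1.33×10^-6 = 7.33×10^5 → turbulent
ε/D = 0.050/372 = 1.34×10^-4
Swamee-Jain: f = 0.01433
h_f = f(L/D)V²/(2g) = 0.01433·(253/0.372)·2.622²/(2·9.81) = 3.415 m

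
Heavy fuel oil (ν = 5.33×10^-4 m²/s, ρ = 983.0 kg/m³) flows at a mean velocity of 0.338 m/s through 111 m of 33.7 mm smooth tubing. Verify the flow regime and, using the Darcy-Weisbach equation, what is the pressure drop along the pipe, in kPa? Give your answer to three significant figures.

Δp ≈ 554 kPa

Re = VD/ν = 0.338·0.03370/5.33×10^-4 = 21.4 → laminar (Re < 2300)
f = 64/Re = 2.995
h_f = f(L/D)V²/(2g) = 2.995·(111/0.03370)·0.338²/(2·9.81) = 57.44 m
Δp = ρg·h_f = 983.0·9.81·57.44 = 553.9 kPa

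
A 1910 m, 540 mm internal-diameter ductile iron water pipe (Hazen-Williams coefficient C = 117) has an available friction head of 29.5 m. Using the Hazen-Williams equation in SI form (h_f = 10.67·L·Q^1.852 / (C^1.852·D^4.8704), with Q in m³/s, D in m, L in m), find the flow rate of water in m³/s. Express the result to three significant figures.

Rearranging: Q = [h_f·C^1.852·D^4.8704 / (10.67·L)]^(1/1.852)
Q = [29.5·117^1.852·0.540^4.8704 / (10.67·1910)]^0.540 = 0.6781 m³/s

Q ≈ 0.678 m³/s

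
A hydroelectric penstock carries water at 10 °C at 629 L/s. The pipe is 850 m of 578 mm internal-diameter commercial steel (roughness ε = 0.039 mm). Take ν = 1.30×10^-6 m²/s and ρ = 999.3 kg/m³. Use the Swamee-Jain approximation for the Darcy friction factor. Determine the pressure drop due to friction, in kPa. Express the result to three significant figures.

Δp ≈ 54.5 kPa

V = 4Q/(πD²) = 4·0.629/(π·0.578²) = 2.397 m/s
Re = VD/ν = 2.397·0.578/1.30×10^-6 = 1.07×10^6 → turbulent
ε/D = 0.039/578 = 6.75×10^-5
Swamee-Jain: f = 0.01291
h_f = f(L/D)V²/(2g) = 0.01291·(850/0.578)·2.397²/(2·9.81) = 5.562 m
Δp = ρg·h_f = 999.3·9.81·5.562 = 54.53 kPa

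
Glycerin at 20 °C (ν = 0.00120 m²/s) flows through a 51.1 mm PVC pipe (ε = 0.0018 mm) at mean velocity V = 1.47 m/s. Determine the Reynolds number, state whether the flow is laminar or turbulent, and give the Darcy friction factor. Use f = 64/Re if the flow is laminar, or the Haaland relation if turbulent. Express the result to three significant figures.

Re = VD/ν = 1.470·0.0511/0.00120 = 62.6
Re < 2300 → laminar → f = 64/Re = 1.022

Re ≈ 62.6; laminar; f = 64/Re ≈ 1.02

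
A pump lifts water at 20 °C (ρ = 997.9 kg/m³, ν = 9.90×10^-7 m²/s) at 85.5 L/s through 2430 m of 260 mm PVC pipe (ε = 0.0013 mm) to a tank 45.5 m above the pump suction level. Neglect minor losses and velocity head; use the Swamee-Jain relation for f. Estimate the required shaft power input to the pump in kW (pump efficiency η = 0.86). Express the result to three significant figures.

V = 4Q/(πD²) = 1.610 m/s; Re = 4.23×10^5; ε/D = 5.00×10^-6; f = 0.01356
h_f = f(L/D)V²/2g = 16.76 m
Total head H = z + h_f = 45.5 + 16.76 = 62.26 m
P_hyd = ρgQH = 997.9·9.81·0.0855·62.26 = 52.11 kW
P_shaft = P_hyd/η = 52.11/0.86 = 60.59 kW

P_shaft ≈ 60.6 kW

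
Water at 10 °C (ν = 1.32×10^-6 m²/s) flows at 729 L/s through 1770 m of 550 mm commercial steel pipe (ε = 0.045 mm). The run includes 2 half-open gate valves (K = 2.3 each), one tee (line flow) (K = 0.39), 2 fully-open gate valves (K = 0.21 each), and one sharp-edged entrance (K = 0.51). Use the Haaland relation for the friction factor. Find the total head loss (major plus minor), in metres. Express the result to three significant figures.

H_L ≈ 22.6 m

V = 4Q/(πD²) = 3.068 m/s; V²/2g = 0.4799 m
Re = 1.28×10^6, ε/D = 8.18×10^-5 → f = 0.01278 (Haaland)
Major: h_f = f(L/D)·V²/2g = 0.01278·3218·0.4799 = 19.74 m
Minor: ΣK = 5.92; h_m = ΣK·V²/2g = 2.841 m
Total H_L = 19.74 + 2.841 = 22.58 m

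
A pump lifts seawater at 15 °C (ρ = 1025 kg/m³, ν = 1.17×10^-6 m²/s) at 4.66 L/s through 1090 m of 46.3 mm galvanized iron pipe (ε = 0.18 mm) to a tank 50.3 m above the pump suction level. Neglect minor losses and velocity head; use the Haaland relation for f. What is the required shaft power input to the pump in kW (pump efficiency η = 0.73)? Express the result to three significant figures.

P_shaft ≈ 20.4 kW

V = 4Q/(πD²) = 2.768 m/s; Re = 1.10×10^5; ε/D = 0.00389; f = 0.02915
h_f = f(L/D)V²/2g = 267.9 m
Total head H = z + h_f = 50.3 + 267.9 = 318.2 m
P_hyd = ρgQH = 1025·9.81·0.00466·318.2 = 14.91 kW
P_shaft = P_hyd/η = 14.91/0.73 = 20.43 kW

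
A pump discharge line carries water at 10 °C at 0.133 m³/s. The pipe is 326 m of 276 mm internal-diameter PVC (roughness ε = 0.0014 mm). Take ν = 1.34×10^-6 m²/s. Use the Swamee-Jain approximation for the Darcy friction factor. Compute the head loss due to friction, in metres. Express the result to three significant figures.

V = 4Q/(πD²) = 4·0.133/(π·0.276²) = 2.223 m/s
Re = VD/ν = 2.223·0.276/1.34×10^-6 = 4.58×10^5 → turbulent
ε/D = 0.0014/276 = 5.07×10^-6
Swamee-Jain: f = 0.01338
h_f = f(L/D)V²/(2g) = 0.01338·(326/0.276)·2.223²/(2·9.81) = 3.980 m

h_f ≈ 3.98 m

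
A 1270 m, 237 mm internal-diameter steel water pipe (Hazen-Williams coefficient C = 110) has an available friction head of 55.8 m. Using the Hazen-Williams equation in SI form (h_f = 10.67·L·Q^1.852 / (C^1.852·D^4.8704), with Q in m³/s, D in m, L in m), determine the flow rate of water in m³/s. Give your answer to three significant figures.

Q ≈ 0.129 m³/s

Rearranging: Q = [h_f·C^1.852·D^4.8704 / (10.67·L)]^(1/1.852)
Q = [55.8·110^1.852·0.237^4.8704 / (10.67·1270)]^0.540 = 0.1286 m³/s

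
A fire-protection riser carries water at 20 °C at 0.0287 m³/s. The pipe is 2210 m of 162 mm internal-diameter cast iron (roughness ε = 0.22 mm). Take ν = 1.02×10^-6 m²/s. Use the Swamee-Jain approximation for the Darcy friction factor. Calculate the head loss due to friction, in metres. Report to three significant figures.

V = 4Q/(πD²) = 4·0.0287/(π·0.162²) = 1.392 m/s
Re = VD/ν = 1.392·0.162/1.02×10^-6 = 2.21×10^5 → turbulent
ε/D = 0.22/162 = 0.00136
Swamee-Jain: f = 0.02240
h_f = f(L/D)V²/(2g) = 0.02240·(2210/0.162)·1.392²/(2·9.81) = 30.19 m

h_f ≈ 30.2 m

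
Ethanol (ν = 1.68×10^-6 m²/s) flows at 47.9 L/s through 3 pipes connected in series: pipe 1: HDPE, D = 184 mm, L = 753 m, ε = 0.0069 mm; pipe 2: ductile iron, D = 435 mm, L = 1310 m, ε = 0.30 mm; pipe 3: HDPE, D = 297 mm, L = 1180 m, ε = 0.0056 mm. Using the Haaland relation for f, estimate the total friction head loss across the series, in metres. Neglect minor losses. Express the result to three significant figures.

Pipe 1: V = 1.801 m/s, Re = 1.97×10^5, ε/D = 3.75×10^-5, f = 0.01578, h_1 = f(L/D)V²/2g = 10.68 m
Pipe 2: V = 0.3223 m/s, Re = 8.35×10^4, ε/D = 6.90×10^-4, f = 0.02127, h_2 = f(L/D)V²/2g = 0.3392 m
Pipe 3: V = 0.6914 m/s, Re = 1.22×10^5, ε/D = 1.89×10^-5, f = 0.01718, h_3 = f(L/D)V²/2g = 1.663 m
Series → Q common, losses add: H = Σh = 12.69 m

H ≈ 12.7 m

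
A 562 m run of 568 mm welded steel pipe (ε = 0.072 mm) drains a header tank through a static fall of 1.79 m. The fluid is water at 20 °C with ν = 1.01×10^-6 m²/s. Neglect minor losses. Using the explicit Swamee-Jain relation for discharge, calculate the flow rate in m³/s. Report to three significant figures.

Q ≈ 0.405 m³/s

Swamee-Jain (Type II): Q = -0.965·√(gD⁵h_f/L)·ln[ε/(3.7D) + √(3.17ν²L/(gD³h_f))]
√(gD⁵h_f/L) = √(9.81·0.568⁵·1.79/562) = 0.04298
ε/(3.7D) = 3.43×10^-5; √(3.17ν²L/(gD³h_f)) = 2.38×10^-5
Q = -0.965·0.04298·ln(5.802×10^-5) = 0.4046 m³/s
Check: V = 1.60 m/s, Re = 8.98×10^5, f = 0.01400, h_f = 1.80 m ≈ 1.79 m ✓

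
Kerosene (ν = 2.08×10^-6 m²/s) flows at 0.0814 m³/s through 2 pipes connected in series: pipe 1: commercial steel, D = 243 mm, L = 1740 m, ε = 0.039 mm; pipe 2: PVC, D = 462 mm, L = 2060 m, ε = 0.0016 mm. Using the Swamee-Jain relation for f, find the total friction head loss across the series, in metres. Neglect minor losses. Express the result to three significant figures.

H ≈ 19.8 m

Pipe 1: V = 1.755 m/s, Re = 2.05×10^5, ε/D = 1.60×10^-4, f = 0.01679, h_1 = f(L/D)V²/2g = 18.88 m
Pipe 2: V = 0.4856 m/s, Re = 1.08×10^5, ε/D = 3.46×10^-6, f = 0.01761, h_2 = f(L/D)V²/2g = 0.9434 m
Series → Q common, losses add: H = Σh = 19.82 m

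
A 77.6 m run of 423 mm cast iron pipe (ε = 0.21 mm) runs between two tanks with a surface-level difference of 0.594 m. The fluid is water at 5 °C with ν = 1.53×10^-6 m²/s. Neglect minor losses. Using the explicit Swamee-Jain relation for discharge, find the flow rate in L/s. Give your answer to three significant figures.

Swamee-Jain (Type II): Q = -0.965·√(gD⁵h_f/L)·ln[ε/(3.7D) + √(3.17ν²L/(gD³h_f))]
√(gD⁵h_f/L) = √(9.81·0.423⁵·0.594/77.6) = 0.03189
ε/(3.7D) = 1.34×10^-4; √(3.17ν²L/(gD³h_f)) = 3.61×10^-5
Q = -0.965·0.03189·ln(1.703×10^-4) = 0.2670 m³/s
Check: V = 1.90 m/s, Re = 5.25×10^5, f = 0.01771, h_f = 0.598 m ≈ 0.594 m ✓

Q ≈ 267 L/s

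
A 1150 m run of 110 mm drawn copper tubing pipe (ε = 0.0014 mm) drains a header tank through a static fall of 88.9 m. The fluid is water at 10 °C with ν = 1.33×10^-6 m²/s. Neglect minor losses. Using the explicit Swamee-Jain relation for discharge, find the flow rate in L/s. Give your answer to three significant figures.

Swamee-Jain (Type II): Q = -0.965·√(gD⁵h_f/L)·ln[ε/(3.7D) + √(3.17ν²L/(gD³h_f))]
√(gD⁵h_f/L) = √(9.81·0.110⁵·88.9/1150) = 0.003495
ε/(3.7D) = 3.44×10^-6; √(3.17ν²L/(gD³h_f)) = 7.45×10^-5
Q = -0.965·0.003495·ln(7.797×10^-5) = 0.03190 m³/s
Check: V = 3.36 m/s, Re = 2.78×10^5, f = 0.01473, h_f = 88.4 m ≈ 88.9 m ✓

Q ≈ 31.9 L/s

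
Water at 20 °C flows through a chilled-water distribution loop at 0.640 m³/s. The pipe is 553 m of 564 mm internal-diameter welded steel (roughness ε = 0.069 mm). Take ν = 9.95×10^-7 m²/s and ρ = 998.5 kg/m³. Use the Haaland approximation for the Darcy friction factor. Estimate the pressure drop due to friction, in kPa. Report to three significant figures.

Δp ≈ 42.8 kPa

V = 4Q/(πD²) = 4·0.640/(π·0.564²) = 2.562 m/s
Re = VD/ν = 2.562·0.564/9.95×10^-7 = 1.45×10^6 → turbulent
ε/D = 0.069/564 = 1.22×10^-4
Haaland: f = 0.01332
h_f = f(L/D)V²/(2g) = 0.01332·(553/0.564)·2.562²/(2·9.81) = 4.369 m
Δp = ρg·h_f = 998.5·9.81·4.369 = 42.80 kPa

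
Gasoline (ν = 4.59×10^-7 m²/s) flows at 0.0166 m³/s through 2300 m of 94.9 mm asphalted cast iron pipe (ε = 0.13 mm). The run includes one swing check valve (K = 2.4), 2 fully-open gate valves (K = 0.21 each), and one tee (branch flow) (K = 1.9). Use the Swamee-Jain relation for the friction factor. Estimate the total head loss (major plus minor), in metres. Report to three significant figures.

V = 4Q/(πD²) = 2.347 m/s; V²/2g = 0.2807 m
Re = 4.85×10^5, ε/D = 0.00137 → f = 0.02184 (Swamee-Jain)
Major: h_f = f(L/D)·V²/2g = 0.02184·24236·0.2807 = 148.6 m
Minor: ΣK = 4.72; h_m = ΣK·V²/2g = 1.325 m
Total H_L = 148.6 + 1.325 = 149.9 m

H_L ≈ 150 m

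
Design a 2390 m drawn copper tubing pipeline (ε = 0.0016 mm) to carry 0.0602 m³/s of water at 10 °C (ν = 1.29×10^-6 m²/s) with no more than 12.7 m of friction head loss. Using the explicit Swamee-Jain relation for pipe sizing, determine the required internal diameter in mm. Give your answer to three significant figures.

Swamee-Jain (Type III): D = 0.66·[ε^1.25·(LQ²/(gh_f))^4.75 + ν·Q^9.4·(L/(gh_f))^5.2]^0.04
LQ²/(gh_f) = 0.06952; L/(gh_f) = 19.18
Term 1 = ε^1.25·(…)^4.75 = 1.80×10^-13; Term 2 = ν·Q^9.4·(…)^5.2 = 2.04×10^-11
D = 0.66·(1.80×10^-13 + 2.04×10^-11)^0.04 = 0.2467 m = 247 mm
Check: V = 1.26 m/s, Re = 2.41×10^5, f = 0.01505, h_f = 11.8 m ≈ 12.7 m ✓

D ≈ 247 mm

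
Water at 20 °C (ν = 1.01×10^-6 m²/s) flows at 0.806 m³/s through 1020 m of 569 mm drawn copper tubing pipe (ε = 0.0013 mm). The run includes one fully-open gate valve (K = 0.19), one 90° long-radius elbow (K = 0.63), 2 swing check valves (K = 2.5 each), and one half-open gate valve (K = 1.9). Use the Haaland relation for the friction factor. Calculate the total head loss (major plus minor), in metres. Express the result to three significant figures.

V = 4Q/(πD²) = 3.170 m/s; V²/2g = 0.5121 m
Re = 1.79×10^6, ε/D = 2.28×10^-6 → f = 0.01059 (Haaland)
Major: h_f = f(L/D)·V²/2g = 0.01059·1793·0.5121 = 9.721 m
Minor: ΣK = 7.72; h_m = ΣK·V²/2g = 3.953 m
Total H_L = 9.721 + 3.953 = 13.67 m

H_L ≈ 13.7 m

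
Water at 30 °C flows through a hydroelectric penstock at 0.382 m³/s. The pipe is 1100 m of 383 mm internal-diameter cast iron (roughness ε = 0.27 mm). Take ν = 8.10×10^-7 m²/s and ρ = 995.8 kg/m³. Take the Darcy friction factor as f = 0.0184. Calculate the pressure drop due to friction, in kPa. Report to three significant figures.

Δp ≈ 289 kPa

V = 4Q/(πD²) = 4·0.382/(π·0.383²) = 3.316 m/s
h_f = f(L/D)V²/(2g) = 0.01840·(1100/0.383)·3.316²/(2·9.81) = 29.61 m
Δp = ρg·h_f = 995.8·9.81·29.61 = 289.3 kPa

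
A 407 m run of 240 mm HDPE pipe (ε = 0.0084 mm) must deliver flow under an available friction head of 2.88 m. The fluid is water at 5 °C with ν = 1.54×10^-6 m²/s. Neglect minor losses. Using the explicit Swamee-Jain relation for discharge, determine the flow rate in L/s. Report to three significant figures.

Q ≈ 66.2 L/s

Swamee-Jain (Type II): Q = -0.965·√(gD⁵h_f/L)·ln[ε/(3.7D) + √(3.17ν²L/(gD³h_f))]
√(gD⁵h_f/L) = √(9.81·0.240⁵·2.88/407) = 0.007435
ε/(3.7D) = 9.46×10^-6; √(3.17ν²L/(gD³h_f)) = 8.85×10^-5
Q = -0.965·0.007435·ln(9.797×10^-5) = 0.06623 m³/s
Check: V = 1.46 m/s, Re = 2.28×10^5, f = 0.01548, h_f = 2.87 m ≈ 2.88 m ✓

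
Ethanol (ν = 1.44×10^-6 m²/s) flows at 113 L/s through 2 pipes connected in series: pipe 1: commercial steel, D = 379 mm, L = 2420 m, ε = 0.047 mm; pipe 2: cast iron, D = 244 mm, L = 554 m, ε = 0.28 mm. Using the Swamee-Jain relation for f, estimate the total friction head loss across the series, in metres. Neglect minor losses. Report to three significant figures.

Pipe 1: V = 1.002 m/s, Re = 2.64×10^5, ε/D = 1.24×10^-4, f = 0.01593, h_1 = f(L/D)V²/2g = 5.203 m
Pipe 2: V = 2.417 m/s, Re = 4.09×10^5, ε/D = 0.00115, f = 0.02110, h_2 = f(L/D)V²/2g = 14.26 m
Series → Q common, losses add: H = Σh = 19.46 m

H ≈ 19.5 m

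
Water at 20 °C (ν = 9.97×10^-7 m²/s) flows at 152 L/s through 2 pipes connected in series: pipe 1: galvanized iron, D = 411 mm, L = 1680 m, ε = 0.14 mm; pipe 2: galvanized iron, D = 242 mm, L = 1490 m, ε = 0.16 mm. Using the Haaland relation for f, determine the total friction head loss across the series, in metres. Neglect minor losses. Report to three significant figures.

H ≈ 67.2 m

Pipe 1: V = 1.146 m/s, Re = 4.72×10^5, ε/D = 3.41×10^-4, f = 0.01653, h_1 = f(L/D)V²/2g = 4.520 m
Pipe 2: V = 3.305 m/s, Re = 8.02×10^5, ε/D = 6.61×10^-4, f = 0.01828, h_2 = f(L/D)V²/2g = 62.64 m
Series → Q common, losses add: H = Σh = 67.16 m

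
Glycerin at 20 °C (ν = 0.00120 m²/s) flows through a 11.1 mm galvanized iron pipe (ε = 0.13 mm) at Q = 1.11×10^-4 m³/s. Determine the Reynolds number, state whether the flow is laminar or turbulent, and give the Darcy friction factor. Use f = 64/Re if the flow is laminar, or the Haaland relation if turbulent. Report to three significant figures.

V = 4Q/(πD²) = 1.147 m/s
Re = VD/ν = 1.147·0.0111/0.00120 = 10.6
Re < 2300 → laminar → f = 64/Re = 6.032

Re ≈ 10.6; laminar; f = 64/Re ≈ 6.03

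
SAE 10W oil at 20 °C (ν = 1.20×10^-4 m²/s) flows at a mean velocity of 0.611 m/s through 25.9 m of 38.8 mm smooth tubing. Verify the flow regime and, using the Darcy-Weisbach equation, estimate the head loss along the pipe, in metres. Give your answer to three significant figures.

Re = VD/ν = 0.611·0.03880/1.20×10^-4 = 198 → laminar (Re < 2300)
f = 64/Re = 0.3240
h_f = f(L/D)V²/(2g) = 0.3240·(25.9/0.03880)·0.611²/(2·9.81) = 4.115 m

h_f ≈ 4.11 m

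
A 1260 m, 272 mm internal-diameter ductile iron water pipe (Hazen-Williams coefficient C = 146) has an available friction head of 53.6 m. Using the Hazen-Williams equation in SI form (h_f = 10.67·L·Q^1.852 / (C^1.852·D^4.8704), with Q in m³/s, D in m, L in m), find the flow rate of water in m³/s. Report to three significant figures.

Rearranging: Q = [h_f·C^1.852·D^4.8704 / (10.67·L)]^(1/1.852)
Q = [53.6·146^1.852·0.272^4.8704 / (10.67·1260)]^0.540 = 0.2409 m³/s

Q ≈ 0.241 m³/s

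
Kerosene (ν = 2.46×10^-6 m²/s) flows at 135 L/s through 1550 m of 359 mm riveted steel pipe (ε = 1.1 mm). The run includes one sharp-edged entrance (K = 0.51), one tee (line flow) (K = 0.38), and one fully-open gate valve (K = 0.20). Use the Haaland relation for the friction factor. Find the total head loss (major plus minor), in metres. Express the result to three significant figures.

V = 4Q/(πD²) = 1.334 m/s; V²/2g = 0.09066 m
Re = 1.95×10^5, ε/D = 0.00306 → f = 0.02698 (Haaland)
Major: h_f = f(L/D)·V²/2g = 0.02698·4318·0.09066 = 10.56 m
Minor: ΣK = 1.09; h_m = ΣK·V²/2g = 0.09882 m
Total H_L = 10.56 + 0.09882 = 10.66 m

H_L ≈ 10.7 m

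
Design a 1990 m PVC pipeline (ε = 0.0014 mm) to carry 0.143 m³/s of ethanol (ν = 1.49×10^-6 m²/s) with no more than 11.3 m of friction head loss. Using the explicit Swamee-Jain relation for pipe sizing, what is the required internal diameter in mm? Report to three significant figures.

Swamee-Jain (Type III): D = 0.66·[ε^1.25·(LQ²/(gh_f))^4.75 + ν·Q^9.4·(L/(gh_f))^5.2]^0.04
LQ²/(gh_f) = 0.3671; L/(gh_f) = 17.95
Term 1 = ε^1.25·(…)^4.75 = 4.12×10^-10; Term 2 = ν·Q^9.4·(…)^5.2 = 5.68×10^-8
D = 0.66·(4.12×10^-10 + 5.68×10^-8)^0.04 = 0.3387 m = 339 mm
Check: V = 1.59 m/s, Re = 3.61×10^5, f = 0.01394, h_f = 10.5 m ≈ 11.3 m ✓

D ≈ 339 mm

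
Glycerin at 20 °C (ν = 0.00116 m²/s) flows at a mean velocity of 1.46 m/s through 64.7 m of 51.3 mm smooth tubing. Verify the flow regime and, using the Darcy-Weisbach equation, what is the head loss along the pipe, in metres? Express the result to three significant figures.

h_f ≈ 136 m

Re = VD/ν = 1.46·0.05130/0.00116 = 64.6 → laminar (Re < 2300)
f = 64/Re = 0.9912
h_f = f(L/D)V²/(2g) = 0.9912·(64.7/0.05130)·1.46²/(2·9.81) = 135.8 m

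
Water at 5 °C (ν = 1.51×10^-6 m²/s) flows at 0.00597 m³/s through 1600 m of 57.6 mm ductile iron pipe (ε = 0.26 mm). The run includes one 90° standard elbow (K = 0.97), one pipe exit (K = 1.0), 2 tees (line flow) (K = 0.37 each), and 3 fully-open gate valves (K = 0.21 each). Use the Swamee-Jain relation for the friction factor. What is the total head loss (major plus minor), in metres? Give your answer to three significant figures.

V = 4Q/(πD²) = 2.291 m/s; V²/2g = 0.2675 m
Re = 8.74×10^4, ε/D = 0.00451 → f = 0.03086 (Swamee-Jain)
Major: h_f = f(L/D)·V²/2g = 0.03086·27778·0.2675 = 229.3 m
Minor: ΣK = 3.34; h_m = ΣK·V²/2g = 0.8936 m
Total H_L = 229.3 + 0.8936 = 230.2 m

H_L ≈ 230 m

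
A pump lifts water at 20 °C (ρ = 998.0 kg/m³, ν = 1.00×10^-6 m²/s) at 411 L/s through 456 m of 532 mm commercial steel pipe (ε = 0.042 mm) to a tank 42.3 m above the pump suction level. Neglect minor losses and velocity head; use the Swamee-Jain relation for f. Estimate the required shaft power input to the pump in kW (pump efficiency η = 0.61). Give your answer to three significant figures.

P_shaft ≈ 292 kW

V = 4Q/(πD²) = 1.849 m/s; Re = 9.84×10^5; ε/D = 7.89×10^-5; f = 0.01320
h_f = f(L/D)V²/2g = 1.972 m
Total head H = z + h_f = 42.3 + 1.972 = 44.27 m
P_hyd = ρgQH = 998.0·9.81·0.411·44.27 = 178.1 kW
P_shaft = P_hyd/η = 178.1/0.61 = 292.0 kW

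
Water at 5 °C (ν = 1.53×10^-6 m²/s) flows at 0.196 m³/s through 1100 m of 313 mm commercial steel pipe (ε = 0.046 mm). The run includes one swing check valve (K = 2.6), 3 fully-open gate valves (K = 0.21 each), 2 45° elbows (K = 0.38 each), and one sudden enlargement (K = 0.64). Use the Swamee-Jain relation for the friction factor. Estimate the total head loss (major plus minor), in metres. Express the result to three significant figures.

H_L ≈ 18.9 m

V = 4Q/(πD²) = 2.547 m/s; V²/2g = 0.3307 m
Re = 5.21×10^5, ε/D = 1.47×10^-4 → f = 0.01493 (Swamee-Jain)
Major: h_f = f(L/D)·V²/2g = 0.01493·3514·0.3307 = 17.35 m
Minor: ΣK = 4.63; h_m = ΣK·V²/2g = 1.531 m
Total H_L = 17.35 + 1.531 = 18.88 m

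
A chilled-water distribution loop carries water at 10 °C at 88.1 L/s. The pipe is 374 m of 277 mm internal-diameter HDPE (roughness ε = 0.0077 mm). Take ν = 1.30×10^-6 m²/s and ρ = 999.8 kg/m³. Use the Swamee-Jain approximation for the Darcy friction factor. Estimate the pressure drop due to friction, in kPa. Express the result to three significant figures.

Δp ≈ 21.1 kPa

V = 4Q/(πD²) = 4·0.0881/(π·0.277²) = 1.462 m/s
Re = VD/ν = 1.462·0.277/1.30×10^-6 = 3.12×10^5 → turbulent
ε/D = 0.0077/277 = 2.78×10^-5
Swamee-Jain: f = 0.01460
h_f = f(L/D)V²/(2g) = 0.01460·(374/0.277)·1.462²/(2·9.81) = 2.147 m
Δp = ρg·h_f = 999.8·9.81·2.147 = 21.06 kPa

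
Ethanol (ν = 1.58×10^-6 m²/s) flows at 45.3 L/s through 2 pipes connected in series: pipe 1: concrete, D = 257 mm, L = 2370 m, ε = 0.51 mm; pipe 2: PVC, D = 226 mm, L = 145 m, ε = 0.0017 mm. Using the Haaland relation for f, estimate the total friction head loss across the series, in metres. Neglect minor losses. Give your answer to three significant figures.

Pipe 1: V = 0.8733 m/s, Re = 1.42×10^5, ε/D = 0.00198, f = 0.02451, h_1 = f(L/D)V²/2g = 8.786 m
Pipe 2: V = 1.129 m/s, Re = 1.62×10^5, ε/D = 7.52×10^-6, f = 0.01620, h_2 = f(L/D)V²/2g = 0.6757 m
Series → Q common, losses add: H = Σh = 9.461 m

H ≈ 9.46 m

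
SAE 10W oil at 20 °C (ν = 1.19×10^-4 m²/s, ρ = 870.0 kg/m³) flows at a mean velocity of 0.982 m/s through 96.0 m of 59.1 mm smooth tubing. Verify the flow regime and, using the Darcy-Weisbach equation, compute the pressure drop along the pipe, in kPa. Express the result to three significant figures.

Δp ≈ 89.4 kPa

Re = VD/ν = 0.982·0.05910/1.19×10^-4 = 488 → laminar (Re < 2300)
f = 64/Re = 0.1312
h_f = f(L/D)V²/(2g) = 0.1312·(96.0/0.05910)·0.982²/(2·9.81) = 10.48 m
Δp = ρg·h_f = 870.0·9.81·10.48 = 89.42 kPa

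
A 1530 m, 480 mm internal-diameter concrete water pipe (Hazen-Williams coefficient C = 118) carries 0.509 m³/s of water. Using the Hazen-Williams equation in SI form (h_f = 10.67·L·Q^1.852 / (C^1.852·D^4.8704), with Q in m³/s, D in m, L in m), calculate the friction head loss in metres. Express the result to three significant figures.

h_f = 10.67·1530·0.509^1.852 / (118^1.852·0.480^4.8704) = 24.27 m

h_f ≈ 24.3 m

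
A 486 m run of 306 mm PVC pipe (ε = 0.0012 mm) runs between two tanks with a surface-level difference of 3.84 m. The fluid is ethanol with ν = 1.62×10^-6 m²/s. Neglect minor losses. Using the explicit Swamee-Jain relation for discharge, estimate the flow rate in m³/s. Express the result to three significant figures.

Swamee-Jain (Type II): Q = -0.965·√(gD⁵h_f/L)·ln[ε/(3.7D) + √(3.17ν²L/(gD³h_f))]
√(gD⁵h_f/L) = √(9.81·0.306⁵·3.84/486) = 0.01442
ε/(3.7D) = 1.06×10^-6; √(3.17ν²L/(gD³h_f)) = 6.12×10^-5
Q = -0.965·0.01442·ln(6.226×10^-5) = 0.1348 m³/s
Check: V = 1.83 m/s, Re = 3.46×10^5, f = 0.01405, h_f = 3.82 m ≈ 3.84 m ✓

Q ≈ 0.135 m³/s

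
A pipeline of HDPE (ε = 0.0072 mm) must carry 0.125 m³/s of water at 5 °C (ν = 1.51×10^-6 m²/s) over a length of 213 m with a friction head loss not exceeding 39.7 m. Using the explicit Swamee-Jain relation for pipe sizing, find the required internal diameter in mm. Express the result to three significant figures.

Swamee-Jain (Type III): D = 0.66·[ε^1.25·(LQ²/(gh_f))^4.75 + ν·Q^9.4·(L/(gh_f))^5.2]^0.04
LQ²/(gh_f) = 0.008546; L/(gh_f) = 0.5469
Term 1 = ε^1.25·(…)^4.75 = 5.59×10^-17; Term 2 = ν·Q^9.4·(…)^5.2 = 2.12×10^-16
D = 0.66·(5.59×10^-17 + 2.12×10^-16)^0.04 = 0.1573 m = 157 mm
Check: V = 6.43 m/s, Re = 6.70×10^5, f = 0.01324, h_f = 37.8 m ≈ 39.7 m ✓

D ≈ 157 mm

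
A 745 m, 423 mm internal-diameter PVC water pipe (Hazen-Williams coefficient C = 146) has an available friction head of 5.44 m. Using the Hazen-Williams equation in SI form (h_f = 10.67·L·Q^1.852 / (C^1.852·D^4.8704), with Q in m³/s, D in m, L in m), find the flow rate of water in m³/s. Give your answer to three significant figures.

Rearranging: Q = [h_f·C^1.852·D^4.8704 / (10.67·L)]^(1/1.852)
Q = [5.44·146^1.852·0.423^4.8704 / (10.67·745)]^0.540 = 0.2971 m³/s

Q ≈ 0.297 m³/s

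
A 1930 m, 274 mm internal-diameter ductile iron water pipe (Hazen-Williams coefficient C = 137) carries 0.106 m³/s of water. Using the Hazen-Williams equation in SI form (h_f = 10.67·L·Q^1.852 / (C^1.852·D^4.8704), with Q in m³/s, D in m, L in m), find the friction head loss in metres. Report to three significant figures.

h_f ≈ 19.5 m

h_f = 10.67·1930·0.106^1.852 / (137^1.852·0.274^4.8704) = 19.49 m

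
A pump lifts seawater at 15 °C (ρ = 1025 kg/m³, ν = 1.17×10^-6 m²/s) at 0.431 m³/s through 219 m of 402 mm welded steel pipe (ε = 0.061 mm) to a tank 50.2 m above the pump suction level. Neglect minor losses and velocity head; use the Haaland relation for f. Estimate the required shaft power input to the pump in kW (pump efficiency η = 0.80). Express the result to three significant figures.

P_shaft ≈ 296 kW

V = 4Q/(πD²) = 3.396 m/s; Re = 1.17×10^6; ε/D = 1.52×10^-4; f = 0.01390
h_f = f(L/D)V²/2g = 4.451 m
Total head H = z + h_f = 50.2 + 4.451 = 54.65 m
P_hyd = ρgQH = 1025·9.81·0.431·54.65 = 236.8 kW
P_shaft = P_hyd/η = 236.8/0.80 = 296.1 kW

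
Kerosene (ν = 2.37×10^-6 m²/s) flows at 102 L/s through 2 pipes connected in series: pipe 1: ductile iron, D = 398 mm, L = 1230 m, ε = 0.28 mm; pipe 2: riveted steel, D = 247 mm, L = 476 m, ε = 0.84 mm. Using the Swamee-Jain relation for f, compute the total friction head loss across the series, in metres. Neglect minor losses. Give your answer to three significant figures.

Pipe 1: V = 0.8199 m/s, Re = 1.38×10^5, ε/D = 7.04×10^-4, f = 0.02057, h_1 = f(L/D)V²/2g = 2.178 m
Pipe 2: V = 2.129 m/s, Re = 2.22×10^5, ε/D = 0.00340, f = 0.02784, h_2 = f(L/D)V²/2g = 12.39 m
Series → Q common, losses add: H = Σh = 14.57 m

H ≈ 14.6 m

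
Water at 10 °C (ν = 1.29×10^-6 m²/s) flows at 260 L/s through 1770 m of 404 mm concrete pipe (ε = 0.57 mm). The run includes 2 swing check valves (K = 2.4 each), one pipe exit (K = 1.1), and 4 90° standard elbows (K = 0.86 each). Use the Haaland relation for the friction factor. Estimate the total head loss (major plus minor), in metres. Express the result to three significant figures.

H_L ≈ 21.9 m

V = 4Q/(πD²) = 2.028 m/s; V²/2g = 0.2097 m
Re = 6.35×10^5, ε/D = 0.00141 → f = 0.02176 (Haaland)
Major: h_f = f(L/D)·V²/2g = 0.02176·4381·0.2097 = 19.99 m
Minor: ΣK = 9.34; h_m = ΣK·V²/2g = 1.958 m
Total H_L = 19.99 + 1.958 = 21.95 m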